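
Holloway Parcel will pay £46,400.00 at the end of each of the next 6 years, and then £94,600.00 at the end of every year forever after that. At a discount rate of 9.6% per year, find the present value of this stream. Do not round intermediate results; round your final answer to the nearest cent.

£773009.31

PV of 6-year annuity: £46,400.00 × [1 − (1+0.096)^−6] / 0.096 = 204475.13147
Perpetuity value at year 6: £94,600.00 / 0.096 = 985416.66667
PV of perpetuity: 985416.66667 / (1+0.096)^6 = 568534.17881
Total PV = 204475.13147 + 568534.17881 = 773009.31027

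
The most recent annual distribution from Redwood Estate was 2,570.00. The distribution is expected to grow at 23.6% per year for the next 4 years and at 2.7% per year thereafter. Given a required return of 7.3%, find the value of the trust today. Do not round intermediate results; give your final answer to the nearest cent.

115846.70

D_1 = 3176.52000
D_2 = 3926.17872
D_3 = 4852.75690
D_4 = 5998.00753
Terminal value at year 4: TV = D_4×(1+g_2)/(r−g_2) = 6159.95373/0.046 = 133912.03759
P_0 = D_1/(1+r)^1 + D_2/(1+r)^2 + D_3/(1+r)^3 + D_4/(1+r)^4 + TV/(1+r)^4
    = 2960.41007 + 3410.12753 + 3928.16182 + 4524.89096 + 101023.10913 = 115846.69950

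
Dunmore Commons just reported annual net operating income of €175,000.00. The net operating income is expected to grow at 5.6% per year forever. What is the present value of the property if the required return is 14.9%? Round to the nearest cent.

D₁ = D₀ × (1 + g) = €175,000.00 × 1.056 = €184,800.0000
Growing perpetuity: P = D₁ / (r − g) = €184,800.0000 / (0.149 − 0.056) = €1,987,096.77

€1987096.77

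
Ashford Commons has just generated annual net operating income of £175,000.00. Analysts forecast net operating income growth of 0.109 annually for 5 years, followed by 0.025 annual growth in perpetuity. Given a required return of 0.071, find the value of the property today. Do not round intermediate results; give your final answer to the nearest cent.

£5614761.95

D_1 = 194075.00000
D_2 = 215229.17500
D_3 = 238689.15507
D_4 = 264706.27298
D_5 = 293559.25673
Terminal value at year 5: TV = D_5×(1+g_2)/(r−g_2) = 300898.23815/0.046 = 6541266.04676
P_0 = D_1/(1+r)^1 + D_2/(1+r)^2 + D_3/(1+r)^3 + D_4/(1+r)^4 + D_5/(1+r)^5 + TV/(1+r)^5
    = 181209.15033 + 187638.60664 + 194296.18559 + 201189.98116 + 208328.37451 + 4642099.64942 = 5614761.94765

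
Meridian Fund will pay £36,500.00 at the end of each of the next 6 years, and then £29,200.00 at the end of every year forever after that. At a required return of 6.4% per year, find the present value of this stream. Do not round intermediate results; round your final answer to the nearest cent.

£491699.73

PV of 6-year annuity: £36,500.00 × [1 − (1+0.064)^−6] / 0.064 = 177248.63277
Perpetuity value at year 6: £29,200.00 / 0.064 = 456250.00000
PV of perpetuity: 456250.00000 / (1+0.064)^6 = 314451.09378
Total PV = 177248.63277 + 314451.09378 = 491699.72655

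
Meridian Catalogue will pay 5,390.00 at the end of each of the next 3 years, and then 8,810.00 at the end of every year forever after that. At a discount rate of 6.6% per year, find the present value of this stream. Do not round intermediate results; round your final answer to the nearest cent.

124443.69

PV of 3-year annuity: 5,390.00 × [1 − (1+0.066)^−3] / 0.066 = 14249.07791
Perpetuity value at year 3: 8,810.00 / 0.066 = 133484.84848
PV of perpetuity: 133484.84848 / (1+0.066)^3 = 110194.61168
Total PV = 14249.07791 + 110194.61168 = 124443.68959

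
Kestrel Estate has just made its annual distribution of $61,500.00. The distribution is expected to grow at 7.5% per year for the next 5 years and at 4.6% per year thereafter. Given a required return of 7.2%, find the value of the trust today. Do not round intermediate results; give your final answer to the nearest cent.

$2819098.13

D_1 = 66112.50000
D_2 = 71070.93750
D_3 = 76401.25781
D_4 = 82131.35215
D_5 = 88291.20356
Terminal value at year 5: TV = D_5×(1+g_2)/(r−g_2) = 92352.59892/0.026 = 3552023.03551
P_0 = D_1/(1+r)^1 + D_2/(1+r)^2 + D_3/(1+r)^3 + D_4/(1+r)^4 + D_5/(1+r)^5 + TV/(1+r)^5
    = 61672.10821 + 61844.69806 + 62017.77091 + 62191.32811 + 62365.37100 + 2509006.84884 = 2819098.12514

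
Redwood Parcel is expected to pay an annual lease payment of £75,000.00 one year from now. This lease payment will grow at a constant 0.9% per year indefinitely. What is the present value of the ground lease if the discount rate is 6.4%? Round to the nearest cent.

Growing perpetuity: P = D₁ / (r − g) = £75,000.0000 / (0.064 − 0.009) = £1,363,636.36

£1363636.36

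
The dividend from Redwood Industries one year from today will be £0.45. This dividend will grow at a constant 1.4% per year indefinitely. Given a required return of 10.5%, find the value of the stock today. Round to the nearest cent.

Growing perpetuity: P = D₁ / (r − g) = £0.4500 / (0.105 − 0.014) = £4.95

£4.95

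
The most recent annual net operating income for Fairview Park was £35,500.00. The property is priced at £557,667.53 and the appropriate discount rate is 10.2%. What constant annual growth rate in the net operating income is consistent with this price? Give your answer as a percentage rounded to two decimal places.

3.60%

P = D₀(1+g)/(r−g) ⇒ P(r−g) = D₀(1+g) ⇒ g(P+D₀) = P·r − D₀
g = (P·r − D₀)/(P + D₀) = (£557,667.53×0.102 − £35,500.00) / (£557,667.53 + £35,500.00) = 0.036047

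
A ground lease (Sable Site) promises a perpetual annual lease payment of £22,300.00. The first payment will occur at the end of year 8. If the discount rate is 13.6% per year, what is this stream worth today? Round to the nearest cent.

£67161.07

Value at end of year 7: C / r = £22,300.00 / 0.136 = £163,970.5882
Discount to today: PV = £163,970.5882 / (1 + 0.136)^7 = £163,970.5882 / 2.441453 = £67,161.07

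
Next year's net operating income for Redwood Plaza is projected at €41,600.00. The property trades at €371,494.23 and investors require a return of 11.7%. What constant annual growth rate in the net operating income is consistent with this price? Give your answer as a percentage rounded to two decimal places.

P = D₁/(r−g) ⇒ g = r − D₁/P = 0.117 − €41,600.00/€371,494.23 = 0.005020

0.50%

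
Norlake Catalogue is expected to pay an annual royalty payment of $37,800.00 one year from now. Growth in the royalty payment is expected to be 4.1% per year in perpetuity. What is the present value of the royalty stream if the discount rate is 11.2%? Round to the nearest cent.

$532394.37

Growing perpetuity: P = D₁ / (r − g) = $37,800.0000 / (0.112 − 0.041) = $532,394.37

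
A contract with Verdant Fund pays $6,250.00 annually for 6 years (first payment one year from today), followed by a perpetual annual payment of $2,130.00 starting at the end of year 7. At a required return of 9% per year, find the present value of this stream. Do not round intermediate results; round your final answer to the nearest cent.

$42148.65

PV of 6-year annuity: $6,250.00 × [1 − (1+0.09)^−6] / 0.09 = 28036.99119
Perpetuity value at year 6: $2,130.00 / 0.09 = 23666.66667
PV of perpetuity: 23666.66667 / (1+0.09)^6 = 14111.66007
Total PV = 28036.99119 + 14111.66007 = 42148.65126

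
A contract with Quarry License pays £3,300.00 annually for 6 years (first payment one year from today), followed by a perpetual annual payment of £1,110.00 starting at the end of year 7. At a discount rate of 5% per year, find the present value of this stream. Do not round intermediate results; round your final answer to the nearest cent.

£33315.77

PV of 6-year annuity: £3,300.00 × [1 − (1+0.05)^−6] / 0.05 = 16749.78382
Perpetuity value at year 6: £1,110.00 / 0.05 = 22200.00000
PV of perpetuity: 22200.00000 / (1+0.05)^6 = 16565.98181
Total PV = 16749.78382 + 16565.98181 = 33315.76563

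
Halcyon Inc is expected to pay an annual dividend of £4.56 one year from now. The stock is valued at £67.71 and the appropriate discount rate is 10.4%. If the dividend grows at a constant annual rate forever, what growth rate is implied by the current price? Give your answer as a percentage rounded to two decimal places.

P = D₁/(r−g) ⇒ g = r − D₁/P = 0.104 − £4.56/£67.71 = 0.036654

3.67%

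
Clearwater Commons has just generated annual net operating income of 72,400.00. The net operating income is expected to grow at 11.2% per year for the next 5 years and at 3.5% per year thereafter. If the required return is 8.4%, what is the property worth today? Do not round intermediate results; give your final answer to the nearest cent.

2128278.84

D_1 = 80508.80000
D_2 = 89525.78560
D_3 = 99552.67359
D_4 = 110702.57303
D_5 = 123101.26121
Terminal value at year 5: TV = D_5×(1+g_2)/(r−g_2) = 127409.80535/0.049 = 2600200.10919
P_0 = D_1/(1+r)^1 + D_2/(1+r)^2 + D_3/(1+r)^3 + D_4/(1+r)^4 + D_5/(1+r)^5 + TV/(1+r)^5
    = 74270.11070 + 76188.52684 + 78156.49617 + 80175.29866 + 82246.24733 + 1737242.16301 = 2128278.84271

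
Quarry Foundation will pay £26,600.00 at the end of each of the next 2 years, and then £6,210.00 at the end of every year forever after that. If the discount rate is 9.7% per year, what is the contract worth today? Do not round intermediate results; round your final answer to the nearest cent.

£99551.21

PV of 2-year annuity: £26,600.00 × [1 − (1+0.097)^−2] / 0.097 = 46351.82220
Perpetuity value at year 2: £6,210.00 / 0.097 = 64020.61856
PV of perpetuity: 64020.61856 / (1+0.097)^2 = 53199.38488
Total PV = 46351.82220 + 53199.38488 = 99551.20708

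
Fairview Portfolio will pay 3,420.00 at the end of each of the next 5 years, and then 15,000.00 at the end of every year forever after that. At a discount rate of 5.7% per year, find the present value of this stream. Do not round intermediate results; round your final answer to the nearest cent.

213978.03

PV of 5-year annuity: 3,420.00 × [1 − (1+0.057)^−5] / 0.057 = 14524.62240
Perpetuity value at year 5: 15,000.00 / 0.057 = 263157.89474
PV of perpetuity: 263157.89474 / (1+0.057)^5 = 199453.41052
Total PV = 14524.62240 + 199453.41052 = 213978.03292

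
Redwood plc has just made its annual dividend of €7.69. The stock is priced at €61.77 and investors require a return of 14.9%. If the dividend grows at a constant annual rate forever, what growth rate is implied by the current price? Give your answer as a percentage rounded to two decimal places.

2.18%

P = D₀(1+g)/(r−g) ⇒ P(r−g) = D₀(1+g) ⇒ g(P+D₀) = P·r − D₀
g = (P·r − D₀)/(P + D₀) = (€61.77×0.149 − €7.69) / (€61.77 + €7.69) = 0.021793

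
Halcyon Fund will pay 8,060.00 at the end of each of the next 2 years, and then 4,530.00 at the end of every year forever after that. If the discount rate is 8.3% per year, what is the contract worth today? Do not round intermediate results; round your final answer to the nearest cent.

PV of 2-year annuity: 8,060.00 × [1 − (1+0.083)^−2] / 0.083 = 14314.21047
Perpetuity value at year 2: 4,530.00 / 0.083 = 54578.31325
PV of perpetuity: 54578.31325 / (1+0.083)^2 = 46533.22970
Total PV = 14314.21047 + 46533.22970 = 60847.44017

60847.44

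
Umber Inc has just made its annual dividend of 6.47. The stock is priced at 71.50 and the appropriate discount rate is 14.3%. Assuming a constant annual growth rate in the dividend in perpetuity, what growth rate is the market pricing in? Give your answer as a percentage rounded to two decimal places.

4.82%

P = D₀(1+g)/(r−g) ⇒ P(r−g) = D₀(1+g) ⇒ g(P+D₀) = P·r − D₀
g = (P·r − D₀)/(P + D₀) = (71.50×0.143 − 6.47) / (71.50 + 6.47) = 0.048153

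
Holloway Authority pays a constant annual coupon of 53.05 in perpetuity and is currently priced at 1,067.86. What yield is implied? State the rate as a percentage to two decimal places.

P = C/r ⇒ r = C/P = 53.05/1,067.86 = 0.049679

4.97%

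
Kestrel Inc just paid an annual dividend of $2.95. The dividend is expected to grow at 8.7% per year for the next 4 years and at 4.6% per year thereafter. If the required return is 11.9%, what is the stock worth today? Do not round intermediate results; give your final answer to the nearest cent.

$48.62

D_1 = 3.20665
D_2 = 3.48563
D_3 = 3.78888
D_4 = 4.11851
Terminal value at year 4: TV = D_4×(1+g_2)/(r−g_2) = 4.30796/0.073 = 59.01318
P_0 = D_1/(1+r)^1 + D_2/(1+r)^2 + D_3/(1+r)^3 + D_4/(1+r)^4 + TV/(1+r)^4
    = 2.86564 + 2.78369 + 2.70409 + 2.62676 + 37.63818 = 48.61836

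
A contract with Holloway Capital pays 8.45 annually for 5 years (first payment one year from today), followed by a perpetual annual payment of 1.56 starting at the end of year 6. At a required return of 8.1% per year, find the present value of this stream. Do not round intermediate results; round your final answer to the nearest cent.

46.70

PV of 5-year annuity: 8.45 × [1 − (1+0.081)^−5] / 0.081 = 33.64966
Perpetuity value at year 5: 1.56 / 0.081 = 19.25926
PV of perpetuity: 19.25926 / (1+0.081)^5 = 13.04701
Total PV = 33.64966 + 13.04701 = 46.69668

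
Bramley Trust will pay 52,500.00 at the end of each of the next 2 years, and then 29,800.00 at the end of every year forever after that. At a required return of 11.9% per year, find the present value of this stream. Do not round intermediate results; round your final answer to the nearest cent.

288834.80

PV of 2-year annuity: 52,500.00 × [1 − (1+0.119)^−2] / 0.119 = 88844.40579
Perpetuity value at year 2: 29,800.00 / 0.119 = 250420.16807
PV of perpetuity: 250420.16807 / (1+0.119)^2 = 199990.39107
Total PV = 88844.40579 + 199990.39107 = 288834.79686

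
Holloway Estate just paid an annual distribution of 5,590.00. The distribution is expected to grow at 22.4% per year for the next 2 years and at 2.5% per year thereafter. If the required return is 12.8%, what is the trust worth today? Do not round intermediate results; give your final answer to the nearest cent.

D_1 = 6842.16000
D_2 = 8374.80384
Terminal value at year 2: TV = D_2×(1+g_2)/(r−g_2) = 8584.17394/0.103 = 83341.49452
P_0 = D_1/(1+r)^1 + D_2/(1+r)^2 + TV/(1+r)^2
    = 6065.74468 + 6581.97827 + 65500.26920 = 78147.99215

78147.99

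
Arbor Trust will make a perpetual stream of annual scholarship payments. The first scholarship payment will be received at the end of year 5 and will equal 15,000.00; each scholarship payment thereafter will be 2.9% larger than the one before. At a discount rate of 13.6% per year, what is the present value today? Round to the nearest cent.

84177.14

Value at end of year 4: C₁ / (r − g) = 15,000.00 / (0.136 − 0.029) = 140,186.9159
Discount to today: PV = 140,186.9159 / (1 + 0.136)^4 = 140,186.9159 / 1.665380 = 84,177.14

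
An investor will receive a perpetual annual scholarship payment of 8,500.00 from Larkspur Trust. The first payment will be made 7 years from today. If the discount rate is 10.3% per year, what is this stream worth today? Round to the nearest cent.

45827.76

Value at end of year 6: C / r = 8,500.00 / 0.103 = 82,524.2718
Discount to today: PV = 82,524.2718 / (1 + 0.103)^6 = 82,524.2718 / 1.800749 = 45,827.76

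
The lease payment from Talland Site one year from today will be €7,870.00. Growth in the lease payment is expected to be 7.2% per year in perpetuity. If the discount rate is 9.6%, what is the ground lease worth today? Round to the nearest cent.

€327916.67

Growing perpetuity: P = D₁ / (r − g) = €7,870.0000 / (0.096 − 0.072) = €327,916.67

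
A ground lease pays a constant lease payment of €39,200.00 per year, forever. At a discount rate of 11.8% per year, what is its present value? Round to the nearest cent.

Level perpetuity: PV = C / r = €39,200.00 / 0.118 = €332,203.39

€332203.39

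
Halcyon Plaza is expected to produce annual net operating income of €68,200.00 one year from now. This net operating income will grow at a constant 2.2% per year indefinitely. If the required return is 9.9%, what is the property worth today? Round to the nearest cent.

€885714.29

Growing perpetuity: P = D₁ / (r − g) = €68,200.0000 / (0.099 − 0.022) = €885,714.29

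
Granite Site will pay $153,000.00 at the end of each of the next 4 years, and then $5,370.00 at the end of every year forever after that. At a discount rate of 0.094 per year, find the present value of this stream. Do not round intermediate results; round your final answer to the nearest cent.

$531238.24

PV of 4-year annuity: $153,000.00 × [1 − (1+0.094)^−4] / 0.094 = 491356.21876
Perpetuity value at year 4: $5,370.00 / 0.094 = 57127.65957
PV of perpetuity: 57127.65957 / (1+0.094)^4 = 39882.01974
Total PV = 491356.21876 + 39882.01974 = 531238.23850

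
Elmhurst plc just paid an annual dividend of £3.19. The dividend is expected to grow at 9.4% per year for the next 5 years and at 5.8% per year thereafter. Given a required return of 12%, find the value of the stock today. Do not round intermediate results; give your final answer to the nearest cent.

D_1 = 3.48986
D_2 = 3.81791
D_3 = 4.17679
D_4 = 4.56941
D_5 = 4.99893
Terminal value at year 5: TV = D_5×(1+g_2)/(r−g_2) = 5.28887/0.062 = 85.30437
P_0 = D_1/(1+r)^1 + D_2/(1+r)^2 + D_3/(1+r)^3 + D_4/(1+r)^4 + D_5/(1+r)^5 + TV/(1+r)^5
    = 3.11595 + 3.04361 + 2.97296 + 2.90394 + 2.83653 + 48.40399 = 63.27697

£63.28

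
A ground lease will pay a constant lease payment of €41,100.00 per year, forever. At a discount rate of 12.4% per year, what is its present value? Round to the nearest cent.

€331451.61

Level perpetuity: PV = C / r = €41,100.00 / 0.124 = €331,451.61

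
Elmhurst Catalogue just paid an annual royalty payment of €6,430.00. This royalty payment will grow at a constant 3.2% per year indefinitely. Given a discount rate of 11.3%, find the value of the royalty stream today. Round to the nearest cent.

€81922.96

D₁ = D₀ × (1 + g) = €6,430.00 × 1.032 = €6,635.7600
Growing perpetuity: P = D₁ / (r − g) = €6,635.7600 / (0.113 − 0.032) = €81,922.96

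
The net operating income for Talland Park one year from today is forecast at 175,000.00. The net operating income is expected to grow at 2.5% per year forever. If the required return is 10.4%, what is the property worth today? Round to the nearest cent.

2215189.87

Growing perpetuity: P = D₁ / (r − g) = 175,000.0000 / (0.104 − 0.025) = 2,215,189.87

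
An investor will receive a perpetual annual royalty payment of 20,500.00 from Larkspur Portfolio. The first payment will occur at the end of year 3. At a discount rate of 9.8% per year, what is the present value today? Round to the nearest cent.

Value at end of year 2: C / r = 20,500.00 / 0.098 = 209,183.6735
Discount to today: PV = 209,183.6735 / (1 + 0.098)^2 = 209,183.6735 / 1.205604 = 173,509.44

173509.44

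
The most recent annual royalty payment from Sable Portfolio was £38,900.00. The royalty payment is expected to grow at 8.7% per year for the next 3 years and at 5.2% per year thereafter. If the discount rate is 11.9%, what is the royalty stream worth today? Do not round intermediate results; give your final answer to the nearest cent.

D_1 = 42284.30000
D_2 = 45963.03410
D_3 = 49961.81807
Terminal value at year 3: TV = D_3×(1+g_2)/(r−g_2) = 52559.83261/0.067 = 784475.11352
P_0 = D_1/(1+r)^1 + D_2/(1+r)^2 + D_3/(1+r)^3 + TV/(1+r)^3
    = 37787.57819 + 36706.96827 + 35657.26051 + 559872.20983 = 670024.01681

£670024.02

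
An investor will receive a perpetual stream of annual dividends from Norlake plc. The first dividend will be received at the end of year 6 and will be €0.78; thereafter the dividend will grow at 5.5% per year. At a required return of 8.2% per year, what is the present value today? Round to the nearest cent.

Value at end of year 5: C₁ / (r − g) = €0.78 / (0.082 − 0.055) = €28.8889
Discount to today: PV = €28.8889 / (1 + 0.082)^5 = €28.8889 / 1.482983 = €19.48

€19.48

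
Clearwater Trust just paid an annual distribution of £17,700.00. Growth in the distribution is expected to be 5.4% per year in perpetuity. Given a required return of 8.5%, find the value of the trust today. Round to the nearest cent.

D₁ = D₀ × (1 + g) = £17,700.00 × 1.054 = £18,655.8000
Growing perpetuity: P = D₁ / (r − g) = £18,655.8000 / (0.085 − 0.054) = £601,800.00

£601800.00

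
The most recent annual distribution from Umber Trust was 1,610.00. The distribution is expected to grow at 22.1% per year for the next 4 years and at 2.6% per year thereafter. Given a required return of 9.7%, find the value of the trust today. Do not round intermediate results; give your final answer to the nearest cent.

44184.28

D_1 = 1965.81000
D_2 = 2400.25401
D_3 = 2930.71015
D_4 = 3578.39709
Terminal value at year 4: TV = D_4×(1+g_2)/(r−g_2) = 3671.43541/0.071 = 51710.35793
P_0 = D_1/(1+r)^1 + D_2/(1+r)^2 + D_3/(1+r)^3 + D_4/(1+r)^4 + TV/(1+r)^4
    = 1791.98724 + 1994.54550 + 2220.00005 + 2470.93899 + 35706.80843 = 44184.28021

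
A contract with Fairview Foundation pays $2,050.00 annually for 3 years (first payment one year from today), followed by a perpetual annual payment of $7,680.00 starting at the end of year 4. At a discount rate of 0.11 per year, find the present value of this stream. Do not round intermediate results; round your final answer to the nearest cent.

PV of 3-year annuity: $2,050.00 × [1 − (1+0.11)^−3] / 0.11 = 5009.61517
Perpetuity value at year 3: $7,680.00 / 0.11 = 69818.18182
PV of perpetuity: 69818.18182 / (1+0.11)^3 = 51050.45280
Total PV = 5009.61517 + 51050.45280 = 56060.06797

$56060.07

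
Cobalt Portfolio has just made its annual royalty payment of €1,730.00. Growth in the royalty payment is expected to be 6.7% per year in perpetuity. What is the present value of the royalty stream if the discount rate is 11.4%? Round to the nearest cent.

€39274.68

D₁ = D₀ × (1 + g) = €1,730.00 × 1.067 = €1,845.9100
Growing perpetuity: P = D₁ / (r − g) = €1,845.9100 / (0.114 − 0.067) = €39,274.68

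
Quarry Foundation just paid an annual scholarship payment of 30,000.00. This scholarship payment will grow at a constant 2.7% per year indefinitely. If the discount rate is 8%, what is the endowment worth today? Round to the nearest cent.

581320.75

D₁ = D₀ × (1 + g) = 30,000.00 × 1.027 = 30,810.0000
Growing perpetuity: P = D₁ / (r − g) = 30,810.0000 / (0.08 − 0.027) = 581,320.75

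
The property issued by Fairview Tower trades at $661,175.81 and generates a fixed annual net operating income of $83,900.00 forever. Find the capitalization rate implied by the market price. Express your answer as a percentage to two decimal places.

P = C/r ⇒ r = C/P = $83,900.00/$661,175.81 = 0.126895

12.69%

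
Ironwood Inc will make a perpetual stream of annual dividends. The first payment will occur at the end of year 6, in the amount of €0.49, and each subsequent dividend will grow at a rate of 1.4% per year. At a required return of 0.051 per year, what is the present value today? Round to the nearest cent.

€10.33

Value at end of year 5: C₁ / (r − g) = €0.49 / (0.051 − 0.014) = €13.2432
Discount to today: PV = €13.2432 / (1 + 0.051)^5 = €13.2432 / 1.282371 = €10.33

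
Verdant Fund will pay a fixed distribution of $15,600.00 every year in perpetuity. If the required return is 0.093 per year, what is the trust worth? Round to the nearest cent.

Level perpetuity: PV = C / r = $15,600.00 / 0.093 = $167,741.94

$167741.94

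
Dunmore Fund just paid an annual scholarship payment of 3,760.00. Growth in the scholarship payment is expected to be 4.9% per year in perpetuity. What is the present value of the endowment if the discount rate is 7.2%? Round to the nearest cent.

D₁ = D₀ × (1 + g) = 3,760.00 × 1.049 = 3,944.2400
Growing perpetuity: P = D₁ / (r − g) = 3,944.2400 / (0.072 − 0.049) = 171,488.70

171488.70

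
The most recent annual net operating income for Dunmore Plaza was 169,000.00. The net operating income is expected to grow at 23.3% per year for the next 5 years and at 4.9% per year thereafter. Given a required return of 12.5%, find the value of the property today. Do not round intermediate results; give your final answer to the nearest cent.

4810778.52

D_1 = 208377.00000
D_2 = 256928.84100
D_3 = 316793.26095
D_4 = 390606.09076
D_5 = 481617.30990
Terminal value at year 5: TV = D_5×(1+g_2)/(r−g_2) = 505216.55809/0.076 = 6647586.29061
P_0 = D_1/(1+r)^1 + D_2/(1+r)^2 + D_3/(1+r)^3 + D_4/(1+r)^4 + D_5/(1+r)^5 + TV/(1+r)^5
    = 185224.00000 + 203005.50400 + 222494.03238 + 243853.45949 + 267263.39160 + 3688938.12885 = 4810778.51633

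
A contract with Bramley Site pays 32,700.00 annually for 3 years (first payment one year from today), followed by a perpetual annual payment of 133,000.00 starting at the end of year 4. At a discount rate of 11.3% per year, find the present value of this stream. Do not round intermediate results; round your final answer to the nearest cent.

PV of 3-year annuity: 32,700.00 × [1 − (1+0.113)^−3] / 0.113 = 79494.36409
Perpetuity value at year 3: 133,000.00 / 0.113 = 1176991.15044
PV of perpetuity: 1176991.15044 / (1+0.113)^3 = 853665.44941
Total PV = 79494.36409 + 853665.44941 = 933159.81350

933159.81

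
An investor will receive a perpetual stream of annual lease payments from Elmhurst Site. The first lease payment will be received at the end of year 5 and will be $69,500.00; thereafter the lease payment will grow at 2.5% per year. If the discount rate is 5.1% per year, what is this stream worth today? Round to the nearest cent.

$2190789.21

Value at end of year 4: C₁ / (r − g) = $69,500.00 / (0.051 − 0.025) = $2,673,076.9231
Discount to today: PV = $2,673,076.9231 / (1 + 0.051)^4 = $2,673,076.9231 / 1.220143 = $2,190,789.21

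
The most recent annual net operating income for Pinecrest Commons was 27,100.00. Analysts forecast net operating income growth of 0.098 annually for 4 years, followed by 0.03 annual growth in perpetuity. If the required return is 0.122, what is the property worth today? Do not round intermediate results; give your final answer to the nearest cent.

380989.63

D_1 = 29755.80000
D_2 = 32671.86840
D_3 = 35873.71150
D_4 = 39389.33523
Terminal value at year 4: TV = D_4×(1+g_2)/(r−g_2) = 40571.01529/0.092 = 440989.29660
P_0 = D_1/(1+r)^1 + D_2/(1+r)^2 + D_3/(1+r)^3 + D_4/(1+r)^4 + TV/(1+r)^4
    = 26520.32086 + 25953.04127 + 25397.89600 + 24854.62549 + 278263.74195 = 380989.62557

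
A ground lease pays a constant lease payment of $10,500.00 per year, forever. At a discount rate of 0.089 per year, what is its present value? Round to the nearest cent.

$117977.53

Level perpetuity: PV = C / r = $10,500.00 / 0.089 = $117,977.53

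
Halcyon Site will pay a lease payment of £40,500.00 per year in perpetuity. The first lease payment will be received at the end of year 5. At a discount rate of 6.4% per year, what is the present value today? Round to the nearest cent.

Value at end of year 4: C / r = £40,500.00 / 0.064 = £632,812.5000
Discount to today: PV = £632,812.5000 / (1 + 0.064)^4 = £632,812.5000 / 1.281641 = £493,751.62

£493751.62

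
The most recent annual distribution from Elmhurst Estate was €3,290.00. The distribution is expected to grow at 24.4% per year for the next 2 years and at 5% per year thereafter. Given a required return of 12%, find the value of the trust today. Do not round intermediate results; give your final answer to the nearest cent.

D_1 = 4092.76000
D_2 = 5091.39344
Terminal value at year 2: TV = D_2×(1+g_2)/(r−g_2) = 5345.96311/0.07 = 76370.90160
P_0 = D_1/(1+r)^1 + D_2/(1+r)^2 + TV/(1+r)^2
    = 3654.25000 + 4058.82768 + 60882.41518 = 68595.49286

€68595.49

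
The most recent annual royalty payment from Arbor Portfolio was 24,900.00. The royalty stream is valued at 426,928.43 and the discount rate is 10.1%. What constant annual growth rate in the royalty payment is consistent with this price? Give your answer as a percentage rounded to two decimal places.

4.03%

P = D₀(1+g)/(r−g) ⇒ P(r−g) = D₀(1+g) ⇒ g(P+D₀) = P·r − D₀
g = (P·r − D₀)/(P + D₀) = (426,928.43×0.101 − 24,900.00) / (426,928.43 + 24,900.00) = 0.040325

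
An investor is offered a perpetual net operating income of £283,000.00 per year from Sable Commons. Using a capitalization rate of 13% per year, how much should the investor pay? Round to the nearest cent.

Level perpetuity: PV = C / r = £283,000.00 / 0.13 = £2,176,923.08

£2176923.08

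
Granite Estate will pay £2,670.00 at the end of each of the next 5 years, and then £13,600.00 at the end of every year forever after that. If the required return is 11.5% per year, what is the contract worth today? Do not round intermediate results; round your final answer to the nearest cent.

PV of 5-year annuity: £2,670.00 × [1 − (1+0.115)^−5] / 0.115 = 9745.17385
Perpetuity value at year 5: £13,600.00 / 0.115 = 118260.86957
PV of perpetuity: 118260.86957 / (1+0.115)^5 = 68622.53085
Total PV = 9745.17385 + 68622.53085 = 78367.70470

£78367.70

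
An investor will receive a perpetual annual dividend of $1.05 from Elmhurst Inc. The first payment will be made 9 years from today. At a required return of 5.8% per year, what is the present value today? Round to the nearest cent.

Value at end of year 8: C / r = $1.05 / 0.058 = $18.1034
Discount to today: PV = $18.1034 / (1 + 0.058)^8 = $18.1034 / 1.569948 = $11.53

$11.53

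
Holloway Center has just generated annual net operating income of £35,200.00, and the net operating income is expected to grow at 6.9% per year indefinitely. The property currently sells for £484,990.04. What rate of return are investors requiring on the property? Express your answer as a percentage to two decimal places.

14.66%

D₁ = £35,200.00 × 1.069 = £37,628.8000
P = D₁/(r − g) ⇒ r = D₁/P + g = £37,628.8000/£484,990.04 + 0.069 = 0.077587 + 0.069 = 0.146587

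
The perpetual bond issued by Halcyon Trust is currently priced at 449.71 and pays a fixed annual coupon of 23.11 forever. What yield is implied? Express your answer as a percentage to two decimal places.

P = C/r ⇒ r = C/P = 23.11/449.71 = 0.051389

5.14%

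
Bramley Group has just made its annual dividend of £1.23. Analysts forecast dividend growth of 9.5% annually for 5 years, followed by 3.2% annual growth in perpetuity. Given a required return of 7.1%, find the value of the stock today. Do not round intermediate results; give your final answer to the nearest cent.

£42.94

D_1 = 1.34685
D_2 = 1.47480
D_3 = 1.61491
D_4 = 1.76832
D_5 = 1.93631
Terminal value at year 5: TV = D_5×(1+g_2)/(r−g_2) = 1.99828/0.039 = 51.23784
P_0 = D_1/(1+r)^1 + D_2/(1+r)^2 + D_3/(1+r)^3 + D_4/(1+r)^4 + D_5/(1+r)^5 + TV/(1+r)^5
    = 1.25756 + 1.28574 + 1.31456 + 1.34401 + 1.37413 + 36.36164 = 42.93765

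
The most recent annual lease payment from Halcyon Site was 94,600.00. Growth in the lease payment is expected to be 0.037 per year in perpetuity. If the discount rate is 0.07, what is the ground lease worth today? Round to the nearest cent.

D₁ = D₀ × (1 + g) = 94,600.00 × 1.037 = 98,100.2000
Growing perpetuity: P = D₁ / (r − g) = 98,100.2000 / (0.07 − 0.037) = 2,972,733.33

2972733.33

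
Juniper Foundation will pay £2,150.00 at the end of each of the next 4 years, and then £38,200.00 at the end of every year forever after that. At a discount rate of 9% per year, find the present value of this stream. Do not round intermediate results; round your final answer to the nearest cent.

PV of 4-year annuity: £2,150.00 × [1 − (1+0.09)^−4] / 0.09 = 6965.39774
Perpetuity value at year 4: £38,200.00 / 0.09 = 424444.44444
PV of perpetuity: 424444.44444 / (1+0.09)^4 = 300687.14514
Total PV = 6965.39774 + 300687.14514 = 307652.54288

£307652.54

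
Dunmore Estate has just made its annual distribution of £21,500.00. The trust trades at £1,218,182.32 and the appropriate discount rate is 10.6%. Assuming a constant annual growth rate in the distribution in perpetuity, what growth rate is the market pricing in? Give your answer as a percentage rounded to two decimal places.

P = D₀(1+g)/(r−g) ⇒ P(r−g) = D₀(1+g) ⇒ g(P+D₀) = P·r − D₀
g = (P·r − D₀)/(P + D₀) = (£1,218,182.32×0.106 − £21,500.00) / (£1,218,182.32 + £21,500.00) = 0.086818

8.68%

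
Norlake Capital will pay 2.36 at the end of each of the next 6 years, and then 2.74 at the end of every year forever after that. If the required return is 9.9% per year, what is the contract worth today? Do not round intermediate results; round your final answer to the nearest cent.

PV of 6-year annuity: 2.36 × [1 − (1+0.099)^−6] / 0.099 = 10.30861
Perpetuity value at year 6: 2.74 / 0.099 = 27.67677
PV of perpetuity: 27.67677 / (1+0.099)^6 = 15.70830
Total PV = 10.30861 + 15.70830 = 26.01691

26.02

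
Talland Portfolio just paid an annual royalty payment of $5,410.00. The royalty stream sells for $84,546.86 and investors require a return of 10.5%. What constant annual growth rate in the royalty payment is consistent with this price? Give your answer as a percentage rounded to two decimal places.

3.85%

P = D₀(1+g)/(r−g) ⇒ P(r−g) = D₀(1+g) ⇒ g(P+D₀) = P·r − D₀
g = (P·r − D₀)/(P + D₀) = ($84,546.86×0.105 − $5,410.00) / ($84,546.86 + $5,410.00) = 0.038545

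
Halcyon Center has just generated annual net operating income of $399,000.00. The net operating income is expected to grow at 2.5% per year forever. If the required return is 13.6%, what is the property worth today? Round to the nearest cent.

D₁ = D₀ × (1 + g) = $399,000.00 × 1.025 = $408,975.0000
Growing perpetuity: P = D₁ / (r − g) = $408,975.0000 / (0.136 − 0.025) = $3,684,459.46

$3684459.46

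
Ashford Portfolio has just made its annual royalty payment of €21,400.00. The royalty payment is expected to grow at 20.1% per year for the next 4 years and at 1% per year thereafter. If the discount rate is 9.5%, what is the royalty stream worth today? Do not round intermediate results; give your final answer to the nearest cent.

€476406.71

D_1 = 25701.40000
D_2 = 30867.38140
D_3 = 37071.72506
D_4 = 44523.14180
Terminal value at year 4: TV = D_4×(1+g_2)/(r−g_2) = 44968.37322/0.085 = 529039.68490
P_0 = D_1/(1+r)^1 + D_2/(1+r)^2 + D_3/(1+r)^3 + D_4/(1+r)^4 + TV/(1+r)^4
    = 23471.59817 + 25743.73462 + 28235.82217 + 30969.15290 + 367986.40505 = 476406.71291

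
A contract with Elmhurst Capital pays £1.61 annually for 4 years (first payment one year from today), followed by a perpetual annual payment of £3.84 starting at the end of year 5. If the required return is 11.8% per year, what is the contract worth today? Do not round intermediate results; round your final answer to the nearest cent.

£25.74

PV of 4-year annuity: £1.61 × [1 − (1+0.118)^−4] / 0.118 = 4.91080
Perpetuity value at year 4: £3.84 / 0.118 = 32.54237
PV of perpetuity: 32.54237 / (1+0.118)^4 = 20.82965
Total PV = 4.91080 + 20.82965 = 25.74045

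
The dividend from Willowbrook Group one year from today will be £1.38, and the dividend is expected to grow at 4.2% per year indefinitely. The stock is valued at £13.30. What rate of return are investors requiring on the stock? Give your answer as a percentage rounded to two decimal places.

P = D₁/(r − g) ⇒ r = D₁/P + g = £1.3800/£13.30 + 0.042 = 0.103759 + 0.042 = 0.145759

14.58%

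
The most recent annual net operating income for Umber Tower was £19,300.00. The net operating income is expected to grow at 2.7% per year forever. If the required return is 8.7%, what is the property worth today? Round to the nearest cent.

D₁ = D₀ × (1 + g) = £19,300.00 × 1.027 = £19,821.1000
Growing perpetuity: P = D₁ / (r − g) = £19,821.1000 / (0.087 − 0.027) = £330,351.67

£330351.67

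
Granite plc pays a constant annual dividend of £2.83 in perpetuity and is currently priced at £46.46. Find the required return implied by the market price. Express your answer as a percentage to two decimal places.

P = C/r ⇒ r = C/P = £2.83/£46.46 = 0.060913

6.09%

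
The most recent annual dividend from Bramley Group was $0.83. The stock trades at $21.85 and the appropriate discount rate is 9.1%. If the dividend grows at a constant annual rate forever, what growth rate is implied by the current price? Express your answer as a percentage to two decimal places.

P = D₀(1+g)/(r−g) ⇒ P(r−g) = D₀(1+g) ⇒ g(P+D₀) = P·r − D₀
g = (P·r − D₀)/(P + D₀) = ($21.85×0.091 − $0.83) / ($21.85 + $0.83) = 0.051074

5.11%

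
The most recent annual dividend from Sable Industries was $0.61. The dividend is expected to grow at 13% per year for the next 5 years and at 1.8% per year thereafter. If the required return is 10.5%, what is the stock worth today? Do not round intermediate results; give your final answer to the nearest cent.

D_1 = 0.68930
D_2 = 0.77891
D_3 = 0.88017
D_4 = 0.99459
D_5 = 1.12389
Terminal value at year 5: TV = D_5×(1+g_2)/(r−g_2) = 1.14412/0.087 = 13.15075
P_0 = D_1/(1+r)^1 + D_2/(1+r)^2 + D_3/(1+r)^3 + D_4/(1+r)^4 + D_5/(1+r)^5 + TV/(1+r)^5
    = 0.62380 + 0.63791 + 0.65235 + 0.66711 + 0.68220 + 7.98250 = 11.24587

$11.25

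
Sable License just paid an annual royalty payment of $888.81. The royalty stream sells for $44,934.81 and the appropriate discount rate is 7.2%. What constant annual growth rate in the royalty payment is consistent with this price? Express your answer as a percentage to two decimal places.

P = D₀(1+g)/(r−g) ⇒ P(r−g) = D₀(1+g) ⇒ g(P+D₀) = P·r − D₀
g = (P·r − D₀)/(P + D₀) = ($44,934.81×0.072 − $888.81) / ($44,934.81 + $888.81) = 0.051207

5.12%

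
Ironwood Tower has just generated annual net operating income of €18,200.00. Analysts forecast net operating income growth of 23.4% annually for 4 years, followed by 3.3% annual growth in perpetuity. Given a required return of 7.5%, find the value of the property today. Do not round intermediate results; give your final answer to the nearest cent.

D_1 = 22458.80000
D_2 = 27714.15920
D_3 = 34199.27245
D_4 = 42201.90221
Terminal value at year 4: TV = D_4×(1+g_2)/(r−g_2) = 43594.56498/0.042 = 1037965.83285
P_0 = D_1/(1+r)^1 + D_2/(1+r)^2 + D_3/(1+r)^3 + D_4/(1+r)^4 + TV/(1+r)^4
    = 20891.90698 + 23981.96578 + 27529.06583 + 31600.80673 + 777229.36553 = 881233.11084

€881233.11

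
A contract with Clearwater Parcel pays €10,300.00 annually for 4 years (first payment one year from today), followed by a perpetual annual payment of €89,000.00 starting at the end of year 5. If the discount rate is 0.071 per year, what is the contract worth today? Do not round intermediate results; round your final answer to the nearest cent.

€987548.29

PV of 4-year annuity: €10,300.00 × [1 − (1+0.071)^−4] / 0.071 = 34809.65974
Perpetuity value at year 4: €89,000.00 / 0.071 = 1253521.12676
PV of perpetuity: 1253521.12676 / (1+0.071)^4 = 952738.63000
Total PV = 34809.65974 + 952738.63000 = 987548.28974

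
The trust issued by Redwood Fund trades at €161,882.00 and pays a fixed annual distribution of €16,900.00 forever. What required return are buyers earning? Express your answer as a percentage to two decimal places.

10.44%

P = C/r ⇒ r = C/P = €16,900.00/€161,882.00 = 0.104397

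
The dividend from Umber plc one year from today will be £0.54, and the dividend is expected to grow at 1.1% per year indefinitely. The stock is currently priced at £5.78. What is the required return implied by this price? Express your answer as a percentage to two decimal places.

10.44%

P = D₁/(r − g) ⇒ r = D₁/P + g = £0.5400/£5.78 + 0.011 = 0.093426 + 0.011 = 0.104426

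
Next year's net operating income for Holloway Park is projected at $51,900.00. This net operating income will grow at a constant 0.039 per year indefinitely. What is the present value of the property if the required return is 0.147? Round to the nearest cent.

Growing perpetuity: P = D₁ / (r − g) = $51,900.0000 / (0.147 − 0.039) = $480,555.56

$480555.56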